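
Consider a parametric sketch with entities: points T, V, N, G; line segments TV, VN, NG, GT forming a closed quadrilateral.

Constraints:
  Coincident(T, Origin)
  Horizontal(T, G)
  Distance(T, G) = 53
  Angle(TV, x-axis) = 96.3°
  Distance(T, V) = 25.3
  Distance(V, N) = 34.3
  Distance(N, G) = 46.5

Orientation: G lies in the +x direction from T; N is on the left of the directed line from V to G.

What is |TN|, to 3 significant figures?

48.6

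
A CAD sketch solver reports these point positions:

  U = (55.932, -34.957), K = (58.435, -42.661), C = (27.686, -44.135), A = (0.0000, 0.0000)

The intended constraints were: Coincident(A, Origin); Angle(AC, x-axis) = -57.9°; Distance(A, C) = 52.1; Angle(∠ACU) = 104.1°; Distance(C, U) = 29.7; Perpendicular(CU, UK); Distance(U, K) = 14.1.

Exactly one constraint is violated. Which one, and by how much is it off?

Distance(U, K) = 14.1 — off by 6.00.

A = (0.00, 0.00) ✓; AC at -57.90° ✓; |AC| = 52.10 ✓; ∠ACU = 104.1° ✓; |CU| = 29.70 ✓; ∠(CU, UK) = 90.00° ✓; |UK| = 8.100 ✗.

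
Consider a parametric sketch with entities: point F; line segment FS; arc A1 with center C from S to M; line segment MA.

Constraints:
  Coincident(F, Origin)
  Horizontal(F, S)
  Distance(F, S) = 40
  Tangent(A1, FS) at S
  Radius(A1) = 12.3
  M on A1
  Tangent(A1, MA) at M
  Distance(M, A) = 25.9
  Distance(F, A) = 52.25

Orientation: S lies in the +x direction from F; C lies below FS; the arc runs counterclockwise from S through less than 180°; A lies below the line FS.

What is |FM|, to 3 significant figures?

31.7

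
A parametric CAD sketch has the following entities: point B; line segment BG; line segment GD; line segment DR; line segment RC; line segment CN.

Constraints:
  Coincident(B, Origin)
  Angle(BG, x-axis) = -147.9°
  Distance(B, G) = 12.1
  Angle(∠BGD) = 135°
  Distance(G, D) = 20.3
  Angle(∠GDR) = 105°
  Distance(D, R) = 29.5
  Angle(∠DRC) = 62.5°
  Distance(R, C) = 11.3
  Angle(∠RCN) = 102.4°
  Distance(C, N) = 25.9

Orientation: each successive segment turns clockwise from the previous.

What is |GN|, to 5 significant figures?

16.949

∠DRC = 62.5° gives RC at -25.400° from the x-axis; with |RC| = 11.3, C = (-20.911, 22.735). ∠RCN = 102.4° gives CN at -103.00° from the x-axis; with |CN| = 25.9, N = (-26.737, -2.5009). Then |GN| = |N − G| = 16.949.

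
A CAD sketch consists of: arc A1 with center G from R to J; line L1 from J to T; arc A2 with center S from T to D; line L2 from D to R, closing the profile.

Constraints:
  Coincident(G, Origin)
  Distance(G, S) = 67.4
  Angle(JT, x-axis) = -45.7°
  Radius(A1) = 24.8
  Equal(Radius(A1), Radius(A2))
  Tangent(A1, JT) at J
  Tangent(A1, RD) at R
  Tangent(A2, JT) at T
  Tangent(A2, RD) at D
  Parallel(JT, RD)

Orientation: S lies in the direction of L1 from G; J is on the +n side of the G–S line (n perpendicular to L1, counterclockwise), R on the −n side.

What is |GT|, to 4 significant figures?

71.82

The slot axis is L1's direction at -45.7°, so u = (cos -45.7°, sin -45.7°) = (0.6984, -0.7157) and n = (−sin -45.7°, cos -45.7°) = (0.7157, 0.6984). G is at the origin and S lies 67.4 along u from G, so S = 67.4·u = (47.07, -48.24). Tangency of A1 to both parallel lines with radius 24.8 puts J and R at G ± 24.8·n: J = (17.75, 17.32), R = (-17.75, -17.32). Equal radii place T and D the same way about S: T = S + 24.8·n = (64.82, -30.92), D = S − 24.8·n = (29.32, -65.56). Then |GT| = |T − G| = 71.82.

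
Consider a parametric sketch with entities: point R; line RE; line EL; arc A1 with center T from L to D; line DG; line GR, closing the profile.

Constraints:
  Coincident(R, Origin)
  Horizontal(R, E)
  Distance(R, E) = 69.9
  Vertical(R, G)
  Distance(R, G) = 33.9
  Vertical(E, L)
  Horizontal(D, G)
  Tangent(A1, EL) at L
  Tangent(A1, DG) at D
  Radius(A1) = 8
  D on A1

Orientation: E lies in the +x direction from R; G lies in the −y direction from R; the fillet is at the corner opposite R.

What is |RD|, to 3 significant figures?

70.6

R is at the origin; RE is horizontal with |RE| = 69.9 and E on the +x side, so E = (69.9, 0.00). R and G share the same x with |RG| = 33.9 and G on the −y side, so G = (0.00, -33.9). The virtual corner opposite R is at (69.9, -33.9). Since A1 is tangent to EL there, TL ⟂ EL and A1 meets DG tangentially, so TD is at right angles to DG, with radius 8.0, so the center T sits 8.0 in from both sides at T = (61.9, -25.9). That places the tangent points at L = (69.9, -25.9) on EL and D = (61.9, -33.9) on DG. Then |RD| = |D − R| = 70.6.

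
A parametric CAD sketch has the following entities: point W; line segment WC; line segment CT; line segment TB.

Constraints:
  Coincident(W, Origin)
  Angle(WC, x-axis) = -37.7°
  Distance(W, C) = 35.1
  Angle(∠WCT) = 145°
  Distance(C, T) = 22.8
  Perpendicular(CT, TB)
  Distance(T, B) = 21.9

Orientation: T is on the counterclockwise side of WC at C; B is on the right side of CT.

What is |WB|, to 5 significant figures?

66.516

W is at the origin; WC runs at -37.7° with length 35.1, so C = 35.1·(cos -37.7°, sin -37.7°) = (27.772, -21.465). ∠WCT = 145.0°, so CT runs at -37.7° + (180° − 145.0°) = -2.7000° from the x-axis; with |CT| = 22.8, T = C + 22.8·(cos -2.7000°, sin -2.7000°) = (50.547, -22.539). The perpendicularity gives TB at right angles to CT; with |TB| = 21.9 on the right of CT, B = T + 21.9·(-0.047106, -0.99889) = (49.515, -44.414). Then |WB| = |B − W| = 66.516.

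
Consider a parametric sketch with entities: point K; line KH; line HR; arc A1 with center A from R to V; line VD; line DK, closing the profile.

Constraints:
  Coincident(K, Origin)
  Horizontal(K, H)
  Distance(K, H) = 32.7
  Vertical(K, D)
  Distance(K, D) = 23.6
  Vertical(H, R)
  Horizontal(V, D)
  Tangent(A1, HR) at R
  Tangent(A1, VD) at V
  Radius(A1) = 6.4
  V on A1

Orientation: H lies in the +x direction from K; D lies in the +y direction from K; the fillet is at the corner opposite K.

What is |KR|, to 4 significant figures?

36.95

K is at the origin; KH is horizontal with |KH| = 32.7 and H on the +x side, so H = (32.70, 0.000). KD is vertical with |KD| = 23.6 and D on the +y side, so D = (0.000, 23.60). The virtual corner opposite K is at (32.70, 23.60). The tangent condition forces AR to be normal to HR and tangency of A1 to VD means the radius AV is perpendicular to VD, with radius 6.4, so the center A sits 6.4 in from both sides at A = (26.30, 17.20). That places the tangent points at R = (32.70, 17.20) on HR and V = (26.30, 23.60) on VD. Then |KR| = |R − K| = 36.95.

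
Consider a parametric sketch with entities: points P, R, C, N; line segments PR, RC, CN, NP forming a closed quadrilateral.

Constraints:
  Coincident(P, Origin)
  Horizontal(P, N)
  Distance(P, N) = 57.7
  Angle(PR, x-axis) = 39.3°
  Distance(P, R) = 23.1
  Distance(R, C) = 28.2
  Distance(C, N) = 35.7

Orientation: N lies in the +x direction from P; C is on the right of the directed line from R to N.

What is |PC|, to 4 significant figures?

27.54

P is at the origin; PN is horizontal with |PN| = 57.7 and N in +x, so N = (57.7, 0). PR runs at 39.3° with |PR| = 23.1, so R = (17.88, 14.63). C is determined by |RC| = 28.2 and |CN| = 35.7 together: it lies at the intersection of circle(R, 28.2) and circle(N, 35.7). With |RN| = 42.43, the foot of the radical line on RN is 15.57 from R and the perpendicular offset is √(28.2² − 15.57²) = 23.51. Taking the right-of-RN solution: C = (24.38, -12.81).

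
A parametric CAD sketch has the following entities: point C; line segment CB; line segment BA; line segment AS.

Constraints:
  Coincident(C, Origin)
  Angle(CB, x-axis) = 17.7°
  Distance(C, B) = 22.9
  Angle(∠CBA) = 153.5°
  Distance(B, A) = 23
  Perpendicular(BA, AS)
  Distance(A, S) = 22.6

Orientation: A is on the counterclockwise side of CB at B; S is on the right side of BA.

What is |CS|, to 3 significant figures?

54.5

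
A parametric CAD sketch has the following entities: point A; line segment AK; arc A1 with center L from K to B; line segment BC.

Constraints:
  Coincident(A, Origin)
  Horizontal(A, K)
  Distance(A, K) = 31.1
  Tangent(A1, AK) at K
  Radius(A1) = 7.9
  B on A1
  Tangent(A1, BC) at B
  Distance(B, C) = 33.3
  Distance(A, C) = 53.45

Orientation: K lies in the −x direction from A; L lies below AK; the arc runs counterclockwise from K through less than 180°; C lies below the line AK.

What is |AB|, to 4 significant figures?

39.97

A is at the origin; AK is horizontal with |AK| = 31.1 and K on the −x side, so K = (-31.10, 0.000). Since A1 is tangent to AK there, LK ⟂ AK, so L = K + (0, -7.9) = (-31.10, -7.900). Since LB ⟂ BC (tangency), |LC| = √(7.9² + 33.3²) = 34.22 regardless of where B sits on A1. So C lies on both circle(A, 53.45) and circle(L, 34.22); the below-AK intersection is C = (-32.97, -42.07). B is the foot of the tangent from C: B = (-38.87, -9.302).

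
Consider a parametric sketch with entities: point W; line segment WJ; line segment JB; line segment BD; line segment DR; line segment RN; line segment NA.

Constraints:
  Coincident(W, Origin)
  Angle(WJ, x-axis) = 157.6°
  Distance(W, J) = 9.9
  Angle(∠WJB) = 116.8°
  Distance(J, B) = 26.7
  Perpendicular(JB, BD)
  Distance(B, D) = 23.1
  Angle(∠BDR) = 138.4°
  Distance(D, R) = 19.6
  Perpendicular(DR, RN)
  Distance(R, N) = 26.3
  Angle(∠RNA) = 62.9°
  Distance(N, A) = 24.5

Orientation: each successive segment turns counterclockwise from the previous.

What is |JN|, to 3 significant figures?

21.2

∠BDR = 138.4° gives DR at -7.60° from the x-axis; with |DR| = 19.6, R = (5.16, -33.8). DR is perpendicular to RN, so RN runs at 82.4°; with |RN| = 26.3, N = (8.64, -7.68). Then |JN| = |N − J| = 21.2.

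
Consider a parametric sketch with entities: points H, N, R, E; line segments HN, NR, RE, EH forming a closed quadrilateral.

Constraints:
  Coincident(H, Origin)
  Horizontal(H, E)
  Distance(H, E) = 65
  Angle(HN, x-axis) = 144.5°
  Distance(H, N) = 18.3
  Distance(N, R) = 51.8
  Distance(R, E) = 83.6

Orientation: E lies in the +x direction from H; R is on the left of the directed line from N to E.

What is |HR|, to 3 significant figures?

58.6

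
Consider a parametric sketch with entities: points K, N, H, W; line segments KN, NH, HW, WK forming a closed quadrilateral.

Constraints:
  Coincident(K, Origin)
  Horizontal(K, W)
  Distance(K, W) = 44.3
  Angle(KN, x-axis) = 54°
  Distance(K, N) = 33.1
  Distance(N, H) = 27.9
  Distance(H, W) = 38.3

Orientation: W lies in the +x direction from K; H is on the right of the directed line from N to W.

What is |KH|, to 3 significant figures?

6.49

Checks: K.y = 0.00, W.y = 0.00 ✓; |NH| = 27.90 ✓; |HW| = 38.30 ✓.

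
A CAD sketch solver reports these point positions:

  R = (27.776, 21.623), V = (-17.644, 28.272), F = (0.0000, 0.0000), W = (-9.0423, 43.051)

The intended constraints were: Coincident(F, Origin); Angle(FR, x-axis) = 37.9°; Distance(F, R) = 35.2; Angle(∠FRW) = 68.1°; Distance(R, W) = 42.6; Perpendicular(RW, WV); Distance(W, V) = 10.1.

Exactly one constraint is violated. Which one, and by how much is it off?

Distance(W, V) = 10.1 — off by 7.00.

F = (0.00, 0.00) ✓; FR at 37.90° ✓; |FR| = 35.20 ✓; ∠FRW = 68.10° ✓; |RW| = 42.60 ✓; ∠(RW, WV) = 90.00° ✓; |WV| = 17.10 ✗.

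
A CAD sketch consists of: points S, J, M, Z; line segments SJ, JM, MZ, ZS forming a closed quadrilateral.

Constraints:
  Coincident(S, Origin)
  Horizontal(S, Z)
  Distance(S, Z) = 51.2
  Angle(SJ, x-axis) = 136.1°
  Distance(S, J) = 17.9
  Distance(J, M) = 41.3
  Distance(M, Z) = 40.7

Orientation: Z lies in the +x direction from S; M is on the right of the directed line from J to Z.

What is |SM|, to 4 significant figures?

23.48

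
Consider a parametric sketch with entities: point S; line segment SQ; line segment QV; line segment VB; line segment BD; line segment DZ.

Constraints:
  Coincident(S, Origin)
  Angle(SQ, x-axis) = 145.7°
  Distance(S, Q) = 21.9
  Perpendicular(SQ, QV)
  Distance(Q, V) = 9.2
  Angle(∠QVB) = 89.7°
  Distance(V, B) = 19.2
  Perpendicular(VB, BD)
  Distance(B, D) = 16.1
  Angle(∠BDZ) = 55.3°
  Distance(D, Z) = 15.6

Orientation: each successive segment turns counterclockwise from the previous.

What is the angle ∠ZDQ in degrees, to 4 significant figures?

14.89°

VB ⟂ BD, so BD runs at 56.00°; with |BD| = 16.1, D = (1.645, 7.352). ∠BDZ = 55.3° gives DZ at -179.3° from the x-axis; with |DZ| = 15.6, Z = (-13.95, 7.162). Then cos ∠ZDQ = DZ·DQ / (|DZ||DQ|), giving 14.89°.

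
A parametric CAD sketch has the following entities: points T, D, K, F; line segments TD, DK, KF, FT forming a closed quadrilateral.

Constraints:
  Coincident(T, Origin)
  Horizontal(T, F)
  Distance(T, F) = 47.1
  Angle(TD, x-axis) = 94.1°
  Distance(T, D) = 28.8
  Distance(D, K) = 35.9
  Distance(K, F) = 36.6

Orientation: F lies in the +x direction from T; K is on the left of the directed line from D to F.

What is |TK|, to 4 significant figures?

47.67

T is at the origin; T and F share the same y with |TF| = 47.1 and F in +x, so F = (47.1, 0). TD runs at 94.1° with |TD| = 28.8, so D = (-2.059, 28.73). K is determined by |DK| = 35.9 and |KF| = 36.6 together: it lies at the intersection of circle(D, 35.9) and circle(F, 36.6). With |DF| = 56.94, the foot of the radical line on DF is 28.02 from D and the perpendicular offset is √(35.9² − 28.02²) = 22.44. Taking the left-of-DF solution: K = (33.46, 33.96).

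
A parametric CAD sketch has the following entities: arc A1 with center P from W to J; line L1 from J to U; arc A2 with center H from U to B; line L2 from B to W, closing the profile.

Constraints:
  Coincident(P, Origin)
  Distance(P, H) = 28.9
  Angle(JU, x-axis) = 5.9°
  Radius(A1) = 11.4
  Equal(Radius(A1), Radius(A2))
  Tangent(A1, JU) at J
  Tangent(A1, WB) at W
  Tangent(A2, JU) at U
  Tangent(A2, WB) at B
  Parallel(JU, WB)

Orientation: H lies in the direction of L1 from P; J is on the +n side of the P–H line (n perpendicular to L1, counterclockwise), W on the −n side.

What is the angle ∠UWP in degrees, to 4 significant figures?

51.73°

The slot axis is L1's direction at 5.9°, so u = (cos 5.9°, sin 5.9°) = (0.9947, 0.1028) and n = (−sin 5.9°, cos 5.9°) = (-0.1028, 0.9947). P is at the origin and H lies 28.9 along u from P, so H = 28.9·u = (28.75, 2.971). Tangency of A1 to both parallel lines with radius 11.4 puts J and W at P ± 11.4·n: J = (-1.172, 11.34), W = (1.172, -11.34). Equal radii place U and B the same way about H: U = H + 11.4·n = (27.58, 14.31), B = H − 11.4·n = (29.92, -8.369). Then cos ∠UWP = WU·WP / (|WU||WP|), giving 51.73°.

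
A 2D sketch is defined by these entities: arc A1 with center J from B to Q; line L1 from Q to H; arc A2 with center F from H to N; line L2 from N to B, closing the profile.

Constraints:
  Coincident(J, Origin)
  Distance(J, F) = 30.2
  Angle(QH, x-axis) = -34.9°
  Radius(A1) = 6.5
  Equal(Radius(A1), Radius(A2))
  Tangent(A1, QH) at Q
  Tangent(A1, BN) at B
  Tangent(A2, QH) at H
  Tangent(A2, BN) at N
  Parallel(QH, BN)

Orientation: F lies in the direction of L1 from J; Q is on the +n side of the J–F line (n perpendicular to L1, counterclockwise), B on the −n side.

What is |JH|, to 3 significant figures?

30.9

The slot axis is L1's direction at -34.9°, so u = (cos -34.9°, sin -34.9°) = (0.820, -0.572) and n = (−sin -34.9°, cos -34.9°) = (0.572, 0.820). J is at the origin and F lies 30.2 along u from J, so F = 30.2·u = (24.8, -17.3). Tangency of A1 to both parallel lines with radius 6.5 puts Q and B at J ± 6.5·n: Q = (3.72, 5.33), B = (-3.72, -5.33). Equal radii place H and N the same way about F: H = F + 6.5·n = (28.5, -11.9), N = F − 6.5·n = (21.0, -22.6). Then |JH| = |H − J| = 30.9.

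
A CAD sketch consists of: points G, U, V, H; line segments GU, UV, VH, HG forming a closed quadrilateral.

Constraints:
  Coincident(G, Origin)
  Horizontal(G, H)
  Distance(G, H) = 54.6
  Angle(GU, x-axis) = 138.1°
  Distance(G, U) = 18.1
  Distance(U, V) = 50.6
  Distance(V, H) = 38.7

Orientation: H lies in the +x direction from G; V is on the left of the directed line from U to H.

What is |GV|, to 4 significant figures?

46.04

Checks: |UV| = 50.60 ✓; |VH| = 38.70 ✓.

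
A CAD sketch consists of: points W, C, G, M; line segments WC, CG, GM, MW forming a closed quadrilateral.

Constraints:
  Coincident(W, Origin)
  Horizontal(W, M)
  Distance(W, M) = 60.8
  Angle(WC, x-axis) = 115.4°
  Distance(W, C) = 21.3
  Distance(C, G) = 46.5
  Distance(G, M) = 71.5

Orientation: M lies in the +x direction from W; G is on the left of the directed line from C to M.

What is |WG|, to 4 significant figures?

59.85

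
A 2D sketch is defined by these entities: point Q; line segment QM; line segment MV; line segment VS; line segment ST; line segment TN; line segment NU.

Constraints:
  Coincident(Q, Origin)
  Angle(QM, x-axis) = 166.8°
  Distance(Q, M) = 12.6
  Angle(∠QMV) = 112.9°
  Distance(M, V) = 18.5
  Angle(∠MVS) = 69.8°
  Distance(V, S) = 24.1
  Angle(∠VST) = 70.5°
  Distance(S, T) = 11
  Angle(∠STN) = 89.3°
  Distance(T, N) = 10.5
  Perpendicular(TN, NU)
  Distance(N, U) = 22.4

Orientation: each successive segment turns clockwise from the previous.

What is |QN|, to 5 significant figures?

14.010

Q is at the origin; QM runs at 166.8° with length 12.6, so M = (-12.267, 2.8772). ∠QMV = 112.9° gives MV at 99.700° from the x-axis; with |MV| = 18.5, V = (-15.384, 21.113). ∠MVS = 69.8° gives VS at -10.500° from the x-axis; with |VS| = 24.1, S = (8.3123, 16.721). ∠VST = 70.5° gives ST at -120.00° from the x-axis; with |ST| = 11.0, T = (2.8123, 7.1946). ∠STN = 89.3° gives TN at 149.30° from the x-axis; with |TN| = 10.5, N = (-6.2162, 12.555). Then |QN| = |N − Q| = 14.010.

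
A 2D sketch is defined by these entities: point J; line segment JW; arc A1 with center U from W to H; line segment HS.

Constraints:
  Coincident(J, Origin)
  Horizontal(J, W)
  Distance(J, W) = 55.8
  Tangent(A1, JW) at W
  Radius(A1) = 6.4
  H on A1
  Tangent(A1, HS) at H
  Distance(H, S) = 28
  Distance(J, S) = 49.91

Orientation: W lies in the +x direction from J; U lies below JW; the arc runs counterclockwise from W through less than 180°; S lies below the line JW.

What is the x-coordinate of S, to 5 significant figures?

39.731

J is at the origin; JW is horizontal with |JW| = 55.8 and W on the +x side, so W = (55.800, 0.0000). A1 meets JW tangentially, so UW is at right angles to JW, so U = W + (0, -6.4) = (55.800, -6.4000). Since UH ⟂ HS (tangency), |US| = √(6.4² + 28.0²) = 28.722 regardless of where H sits on A1. So S lies on both circle(J, 49.91) and circle(U, 28.722); the below-JW intersection is S = (39.731, -30.207). H is the foot of the tangent from S: H = (49.831, -4.0915).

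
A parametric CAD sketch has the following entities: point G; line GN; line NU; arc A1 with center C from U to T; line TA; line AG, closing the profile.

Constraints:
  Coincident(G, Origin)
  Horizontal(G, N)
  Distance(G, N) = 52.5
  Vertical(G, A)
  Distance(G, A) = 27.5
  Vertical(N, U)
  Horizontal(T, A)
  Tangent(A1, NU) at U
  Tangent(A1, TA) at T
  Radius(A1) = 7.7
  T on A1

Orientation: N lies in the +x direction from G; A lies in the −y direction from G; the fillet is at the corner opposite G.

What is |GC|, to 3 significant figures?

49.0

G and A share the same x with |GA| = 27.5 and A on the −y side, so A = (0.00, -27.5). The virtual corner opposite G is at (52.5, -27.5). Since A1 is tangent to NU there, CU ⟂ NU and tangency of A1 to TA means the radius CT is perpendicular to TA, with radius 7.7, so the center C sits 7.7 in from both sides at C = (44.8, -19.8). Then |GC| = |C − G| = 49.0.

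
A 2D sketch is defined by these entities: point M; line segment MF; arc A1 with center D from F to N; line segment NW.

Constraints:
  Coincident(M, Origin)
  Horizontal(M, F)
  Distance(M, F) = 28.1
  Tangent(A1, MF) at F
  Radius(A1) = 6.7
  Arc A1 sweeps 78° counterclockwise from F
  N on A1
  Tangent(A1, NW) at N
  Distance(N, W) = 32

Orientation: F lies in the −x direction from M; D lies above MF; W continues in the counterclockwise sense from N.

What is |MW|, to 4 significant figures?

39.52

M is at the origin; M and F share the same y with |MF| = 28.1 and F on the −x side, so F = (-28.10, 0.000). A1 meets MF tangentially, so DF is at right angles to MF, so D = F + (0, 6.7) = (-28.10, 6.700). On A1, F sits at bearing -90° from D; a 78° counterclockwise sweep puts N at bearing -12°, so N = D + 6.7·(cos -12°, sin -12°) = (-21.55, 5.307). Tangency of A1 to NW means the radius DN is perpendicular to NW, so NW runs along (−sin -12°, cos -12°); with |NW| = 32.0, W = (-14.89, 36.61). Then |MW| = |W − M| = 39.52.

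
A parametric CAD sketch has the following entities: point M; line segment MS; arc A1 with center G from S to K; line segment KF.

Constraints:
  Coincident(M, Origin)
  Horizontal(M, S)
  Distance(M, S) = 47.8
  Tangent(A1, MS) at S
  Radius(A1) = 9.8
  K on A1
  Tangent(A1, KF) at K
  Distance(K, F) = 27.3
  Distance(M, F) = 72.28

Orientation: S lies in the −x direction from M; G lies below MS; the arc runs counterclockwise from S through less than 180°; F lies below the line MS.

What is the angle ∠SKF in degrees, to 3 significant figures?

142°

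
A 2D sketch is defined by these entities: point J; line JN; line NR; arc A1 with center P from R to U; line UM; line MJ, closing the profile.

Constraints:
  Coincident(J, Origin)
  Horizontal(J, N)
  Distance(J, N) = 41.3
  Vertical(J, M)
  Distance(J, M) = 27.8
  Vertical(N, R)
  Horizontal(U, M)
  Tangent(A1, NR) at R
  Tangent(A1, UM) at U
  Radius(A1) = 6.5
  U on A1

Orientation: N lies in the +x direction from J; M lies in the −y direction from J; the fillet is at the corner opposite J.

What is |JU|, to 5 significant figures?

44.541

J is at the origin; J and N share the same y with |JN| = 41.3 and N on the +x side, so N = (41.300, 0.0000). JM is vertical with |JM| = 27.8 and M on the −y side, so M = (0.0000, -27.800). The virtual corner opposite J is at (41.300, -27.800). Since A1 is tangent to NR there, PR ⟂ NR and tangency of A1 to UM means the radius PU is perpendicular to UM, with radius 6.5, so the center P sits 6.5 in from both sides at P = (34.800, -21.300). That places the tangent points at R = (41.300, -21.300) on NR and U = (34.800, -27.800) on UM. Then |JU| = |U − J| = 44.541.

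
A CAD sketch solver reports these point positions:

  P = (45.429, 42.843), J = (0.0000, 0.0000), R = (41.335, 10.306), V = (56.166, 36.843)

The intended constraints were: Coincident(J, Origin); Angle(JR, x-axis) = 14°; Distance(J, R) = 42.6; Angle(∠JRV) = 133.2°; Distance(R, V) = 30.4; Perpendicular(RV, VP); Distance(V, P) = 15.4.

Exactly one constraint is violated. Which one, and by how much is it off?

Distance(V, P) = 15.4 — off by 3.10.

J = (0.00, 0.00) ✓; JR at 14.00° ✓; |JR| = 42.60 ✓; ∠JRV = 133.2° ✓; |RV| = 30.40 ✓; ∠(RV, VP) = 90.00° ✓; |VP| = 12.30 ✗.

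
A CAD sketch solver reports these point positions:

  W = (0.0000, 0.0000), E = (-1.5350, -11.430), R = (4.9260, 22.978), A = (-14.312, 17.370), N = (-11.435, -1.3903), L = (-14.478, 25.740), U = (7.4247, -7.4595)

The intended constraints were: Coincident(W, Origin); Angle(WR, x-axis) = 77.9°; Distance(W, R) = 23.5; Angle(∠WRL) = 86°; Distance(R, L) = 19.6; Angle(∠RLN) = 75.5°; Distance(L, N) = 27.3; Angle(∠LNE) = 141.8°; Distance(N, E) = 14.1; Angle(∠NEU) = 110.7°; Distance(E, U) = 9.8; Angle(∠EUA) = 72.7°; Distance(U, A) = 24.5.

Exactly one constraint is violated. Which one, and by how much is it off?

Distance(U, A) = 24.5 — off by 8.50.

W = (0.00, 0.00) ✓; WR at 77.90° ✓; |WR| = 23.50 ✓; ∠WRL = 86.00° ✓; |RL| = 19.60 ✓; ∠RLN = 75.50° ✓; |LN| = 27.30 ✓; ∠LNE = 141.8° ✓; |NE| = 14.10 ✓; ∠NEU = 110.7° ✓; |EU| = 9.800 ✓; ∠EUA = 72.70° ✓; |UA| = 33.00 ✗.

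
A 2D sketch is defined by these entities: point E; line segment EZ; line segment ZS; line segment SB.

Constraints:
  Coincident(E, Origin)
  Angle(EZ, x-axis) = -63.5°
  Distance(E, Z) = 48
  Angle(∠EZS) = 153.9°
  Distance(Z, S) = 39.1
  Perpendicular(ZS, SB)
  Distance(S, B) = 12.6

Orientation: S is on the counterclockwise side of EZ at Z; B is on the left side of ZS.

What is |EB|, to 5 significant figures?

82.645

∠EZS = 153.9°, so ZS runs at -63.5° + (180° − 153.9°) = -37.400° from the x-axis; with |ZS| = 39.1, S = Z + 39.1·(cos -37.400°, sin -37.400°) = (52.479, -66.705). ZS is perpendicular to SB; with |SB| = 12.6 on the left of ZS, B = S + 12.6·(0.60738, 0.79441) = (60.132, -56.696). Then |EB| = |B − E| = 82.645.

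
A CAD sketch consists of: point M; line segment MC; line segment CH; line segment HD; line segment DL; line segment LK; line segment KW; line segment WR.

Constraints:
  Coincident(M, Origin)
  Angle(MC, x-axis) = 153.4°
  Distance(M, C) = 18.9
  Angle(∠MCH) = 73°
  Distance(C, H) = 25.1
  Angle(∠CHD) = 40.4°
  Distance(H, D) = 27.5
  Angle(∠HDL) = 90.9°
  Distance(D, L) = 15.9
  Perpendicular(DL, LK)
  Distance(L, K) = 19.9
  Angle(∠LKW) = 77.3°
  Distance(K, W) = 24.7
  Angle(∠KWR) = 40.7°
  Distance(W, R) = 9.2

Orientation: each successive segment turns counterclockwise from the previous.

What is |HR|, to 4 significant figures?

17.35

∠LKW = 77.3° gives KW at -38.20° from the x-axis; with |KW| = 24.7, W = (-6.080, -14.10). ∠KWR = 40.7° gives WR at 101.1° from the x-axis; with |WR| = 9.2, R = (-7.851, -5.067). Then |HR| = |R − H| = 17.35.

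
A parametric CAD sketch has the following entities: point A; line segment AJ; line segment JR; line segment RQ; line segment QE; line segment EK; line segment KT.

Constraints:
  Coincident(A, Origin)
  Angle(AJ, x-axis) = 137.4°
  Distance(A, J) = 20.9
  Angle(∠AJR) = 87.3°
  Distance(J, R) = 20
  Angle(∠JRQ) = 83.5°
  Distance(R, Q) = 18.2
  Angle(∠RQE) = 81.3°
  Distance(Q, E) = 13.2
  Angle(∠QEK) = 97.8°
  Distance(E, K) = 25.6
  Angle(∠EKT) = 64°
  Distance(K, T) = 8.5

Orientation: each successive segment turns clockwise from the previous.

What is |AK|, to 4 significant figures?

32.52

A is at the origin; AJ runs at 137.4° with length 20.9, so J = (-15.38, 14.15). ∠AJR = 87.3° gives JR at 44.70° from the x-axis; with |JR| = 20.0, R = (-1.168, 28.21). ∠JRQ = 83.5° gives RQ at -51.80° from the x-axis; with |RQ| = 18.2, Q = (10.09, 13.91). ∠RQE = 81.3° gives QE at -150.5° from the x-axis; with |QE| = 13.2, E = (-1.402, 7.412). ∠QEK = 97.8° gives EK at 127.3° from the x-axis; with |EK| = 25.6, K = (-16.92, 27.78). Then |AK| = |K − A| = 32.52.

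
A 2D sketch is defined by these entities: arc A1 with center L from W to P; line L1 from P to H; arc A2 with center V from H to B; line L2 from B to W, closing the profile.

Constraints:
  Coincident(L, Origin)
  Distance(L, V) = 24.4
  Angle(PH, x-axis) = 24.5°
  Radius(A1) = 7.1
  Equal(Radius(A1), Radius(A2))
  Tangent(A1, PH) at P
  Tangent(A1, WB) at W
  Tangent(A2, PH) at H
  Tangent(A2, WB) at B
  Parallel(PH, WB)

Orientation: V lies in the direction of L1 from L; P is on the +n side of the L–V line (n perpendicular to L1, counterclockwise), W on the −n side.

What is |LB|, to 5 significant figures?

25.412

Tangency of A1 to both parallel lines with radius 7.1 puts P and W at L ± 7.1·n: P = (-2.9443, 6.4607), W = (2.9443, -6.4607). Equal radii place H and B the same way about V: H = V + 7.1·n = (19.259, 16.579), B = V − 7.1·n = (25.147, 3.6578). Then |LB| = |B − L| = 25.412.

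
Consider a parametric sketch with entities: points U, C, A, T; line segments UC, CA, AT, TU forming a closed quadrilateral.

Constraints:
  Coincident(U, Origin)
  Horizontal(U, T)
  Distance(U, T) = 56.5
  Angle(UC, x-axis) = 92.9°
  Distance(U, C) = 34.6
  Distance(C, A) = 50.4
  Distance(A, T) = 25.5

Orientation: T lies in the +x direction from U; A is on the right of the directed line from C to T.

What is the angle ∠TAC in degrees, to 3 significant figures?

123°

Checks: UC at 92.90° ✓; |CA| = 50.40 ✓; |AT| = 25.50 ✓.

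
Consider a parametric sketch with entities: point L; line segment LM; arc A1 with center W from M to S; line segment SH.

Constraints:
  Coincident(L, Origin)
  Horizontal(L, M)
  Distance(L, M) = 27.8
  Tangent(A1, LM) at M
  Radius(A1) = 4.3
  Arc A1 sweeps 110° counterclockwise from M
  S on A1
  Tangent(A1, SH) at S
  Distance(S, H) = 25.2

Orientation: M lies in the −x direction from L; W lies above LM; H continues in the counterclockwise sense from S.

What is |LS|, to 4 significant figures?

24.45

L is at the origin; LM is horizontal with |LM| = 27.8 and M on the −x side, so M = (-27.80, 0.000). A1 meets LM tangentially, so WM is at right angles to LM, so W = M + (0, 4.3) = (-27.80, 4.300). On A1, M sits at bearing -90° from W; a 110° counterclockwise sweep puts S at bearing 20°, so S = W + 4.3·(cos 20°, sin 20°) = (-23.76, 5.771). Then |LS| = |S − L| = 24.45.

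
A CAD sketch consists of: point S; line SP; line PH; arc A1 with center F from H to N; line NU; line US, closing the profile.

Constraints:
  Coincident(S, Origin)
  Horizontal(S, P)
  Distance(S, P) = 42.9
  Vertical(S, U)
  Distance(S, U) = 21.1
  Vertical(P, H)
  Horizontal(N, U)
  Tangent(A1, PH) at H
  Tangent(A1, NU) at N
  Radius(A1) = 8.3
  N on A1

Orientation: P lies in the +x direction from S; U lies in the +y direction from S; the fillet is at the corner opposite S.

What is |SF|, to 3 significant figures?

36.9

S is at the origin; SP is horizontal with |SP| = 42.9 and P on the +x side, so P = (42.9, 0.00). SU is vertical with |SU| = 21.1 and U on the +y side, so U = (0.00, 21.1). The virtual corner opposite S is at (42.9, 21.1). The tangent condition forces FH to be normal to PH and A1 meets NU tangentially, so FN is at right angles to NU, with radius 8.3, so the center F sits 8.3 in from both sides at F = (34.6, 12.8). Then |SF| = |F − S| = 36.9.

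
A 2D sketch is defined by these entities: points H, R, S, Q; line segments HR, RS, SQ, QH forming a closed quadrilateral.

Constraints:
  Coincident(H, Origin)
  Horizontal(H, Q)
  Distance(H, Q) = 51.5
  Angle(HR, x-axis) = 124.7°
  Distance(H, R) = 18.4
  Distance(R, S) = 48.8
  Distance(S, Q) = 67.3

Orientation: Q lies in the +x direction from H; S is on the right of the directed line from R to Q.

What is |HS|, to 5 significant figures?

34.230

Checks: |RS| = 48.80 ✓; |SQ| = 67.30 ✓.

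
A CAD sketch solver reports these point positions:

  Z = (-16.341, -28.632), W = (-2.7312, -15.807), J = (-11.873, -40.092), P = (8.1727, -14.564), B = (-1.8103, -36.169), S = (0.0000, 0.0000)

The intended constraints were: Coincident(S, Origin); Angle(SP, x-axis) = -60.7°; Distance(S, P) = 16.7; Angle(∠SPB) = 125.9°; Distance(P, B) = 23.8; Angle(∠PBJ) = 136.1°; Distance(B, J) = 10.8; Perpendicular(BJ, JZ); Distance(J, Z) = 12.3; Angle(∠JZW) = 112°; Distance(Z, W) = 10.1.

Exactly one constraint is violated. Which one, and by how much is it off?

Distance(Z, W) = 10.1 — off by 8.60.

S = (0.00, 0.00) ✓; SP at -60.70° ✓; |SP| = 16.70 ✓; ∠SPB = 125.9° ✓; |PB| = 23.80 ✓; ∠PBJ = 136.1° ✓; |BJ| = 10.80 ✓; ∠(BJ, JZ) = 90.00° ✓; |JZ| = 12.30 ✓; ∠JZW = 112.0° ✓; |ZW| = 18.70 ✗.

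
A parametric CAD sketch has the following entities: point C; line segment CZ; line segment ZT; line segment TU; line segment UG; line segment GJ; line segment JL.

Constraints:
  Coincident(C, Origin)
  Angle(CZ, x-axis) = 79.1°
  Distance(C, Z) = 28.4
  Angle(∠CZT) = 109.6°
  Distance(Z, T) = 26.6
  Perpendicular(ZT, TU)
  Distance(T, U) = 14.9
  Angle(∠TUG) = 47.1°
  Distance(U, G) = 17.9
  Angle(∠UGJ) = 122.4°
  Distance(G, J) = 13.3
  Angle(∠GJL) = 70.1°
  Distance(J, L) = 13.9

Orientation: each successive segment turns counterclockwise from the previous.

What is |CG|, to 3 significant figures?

33.3

C is at the origin; CZ runs at 79.1° with length 28.4, so Z = (5.37, 27.9). ∠CZT = 109.6° gives ZT at 150° from the x-axis; with |ZT| = 26.6, T = (-17.5, 41.4). The perpendicularity gives TU at right angles to ZT, so TU runs at -120°; with |TU| = 14.9, U = (-25.1, 28.5). ∠TUG = 47.1° gives UG at 12.4° from the x-axis; with |UG| = 17.9, G = (-7.63, 32.4). Then |CG| = |G − C| = 33.3.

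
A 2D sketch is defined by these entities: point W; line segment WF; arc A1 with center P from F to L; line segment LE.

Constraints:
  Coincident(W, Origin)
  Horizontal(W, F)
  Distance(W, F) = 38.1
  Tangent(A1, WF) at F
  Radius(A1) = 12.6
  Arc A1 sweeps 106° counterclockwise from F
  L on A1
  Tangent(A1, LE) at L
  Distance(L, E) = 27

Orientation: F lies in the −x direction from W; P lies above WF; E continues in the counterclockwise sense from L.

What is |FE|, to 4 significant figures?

42.29

On A1, F sits at bearing -90° from P; a 106° counterclockwise sweep puts L at bearing 16°, so L = P + 12.6·(cos 16°, sin 16°) = (-25.99, 16.07). A1 meets LE tangentially, so PL is at right angles to LE, so LE runs along (−sin 16°, cos 16°); with |LE| = 27.0, E = (-33.43, 42.03). Then |FE| = |E − F| = 42.29.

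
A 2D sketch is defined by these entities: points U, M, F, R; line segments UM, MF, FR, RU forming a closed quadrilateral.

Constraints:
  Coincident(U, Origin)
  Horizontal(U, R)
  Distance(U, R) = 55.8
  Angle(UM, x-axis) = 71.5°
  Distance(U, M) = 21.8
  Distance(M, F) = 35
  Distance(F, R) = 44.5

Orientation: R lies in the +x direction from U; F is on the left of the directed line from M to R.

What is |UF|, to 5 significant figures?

53.857

U is at the origin; UR is horizontal with |UR| = 55.8 and R in +x, so R = (55.8, 0). UM runs at 71.5° with |UM| = 21.8, so M = (6.9172, 20.673). F is determined by |MF| = 35.0 and |FR| = 44.5 together: it lies at the intersection of circle(M, 35.0) and circle(R, 44.5). With |MR| = 53.075, the foot of the radical line on MR is 19.422 from M and the perpendicular offset is √(35.0² − 19.422²) = 29.117. Taking the left-of-MR solution: F = (36.147, 39.925).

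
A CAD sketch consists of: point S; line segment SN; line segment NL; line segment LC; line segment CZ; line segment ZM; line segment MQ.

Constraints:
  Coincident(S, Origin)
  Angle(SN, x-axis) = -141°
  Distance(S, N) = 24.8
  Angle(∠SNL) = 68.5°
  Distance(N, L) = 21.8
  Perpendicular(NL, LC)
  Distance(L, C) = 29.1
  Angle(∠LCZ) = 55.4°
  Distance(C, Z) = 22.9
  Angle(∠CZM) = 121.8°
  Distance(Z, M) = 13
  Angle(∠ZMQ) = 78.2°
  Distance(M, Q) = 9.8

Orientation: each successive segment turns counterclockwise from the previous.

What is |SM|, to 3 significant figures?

20.7

S is at the origin; SN runs at -141.0° with length 24.8, so N = (-19.3, -15.6). ∠SNL = 68.5° gives NL at -29.5° from the x-axis; with |NL| = 21.8, L = (-0.299, -26.3). NL ⟂ LC, so LC runs at 60.5°; with |LC| = 29.1, C = (14.0, -1.01). ∠LCZ = 55.4° gives CZ at -175° from the x-axis; with |CZ| = 22.9, Z = (-8.78, -3.05). ∠CZM = 121.8° gives ZM at -117° from the x-axis; with |ZM| = 13.0, M = (-14.6, -14.7). Then |SM| = |M − S| = 20.7.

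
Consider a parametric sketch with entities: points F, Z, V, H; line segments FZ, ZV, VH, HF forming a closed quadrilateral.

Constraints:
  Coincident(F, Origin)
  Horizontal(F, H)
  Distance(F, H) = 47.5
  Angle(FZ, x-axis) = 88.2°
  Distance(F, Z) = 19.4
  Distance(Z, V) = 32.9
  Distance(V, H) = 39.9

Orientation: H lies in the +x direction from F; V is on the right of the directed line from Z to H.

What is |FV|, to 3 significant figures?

15.5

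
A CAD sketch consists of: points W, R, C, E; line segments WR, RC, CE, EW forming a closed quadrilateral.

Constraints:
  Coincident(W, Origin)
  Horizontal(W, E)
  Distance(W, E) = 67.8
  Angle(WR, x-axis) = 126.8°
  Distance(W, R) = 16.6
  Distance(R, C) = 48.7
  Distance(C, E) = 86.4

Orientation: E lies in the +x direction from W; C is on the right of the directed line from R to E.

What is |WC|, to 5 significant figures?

37.071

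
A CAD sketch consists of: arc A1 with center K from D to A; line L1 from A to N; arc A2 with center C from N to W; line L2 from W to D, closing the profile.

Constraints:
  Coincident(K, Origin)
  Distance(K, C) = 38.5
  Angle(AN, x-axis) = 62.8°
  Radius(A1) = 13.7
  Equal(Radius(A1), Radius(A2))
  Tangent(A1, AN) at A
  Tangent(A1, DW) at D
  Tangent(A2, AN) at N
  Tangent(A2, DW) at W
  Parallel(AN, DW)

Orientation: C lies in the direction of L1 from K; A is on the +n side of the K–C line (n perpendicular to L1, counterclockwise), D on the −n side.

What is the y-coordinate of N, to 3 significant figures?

40.5

The slot axis is L1's direction at 62.8°, so u = (cos 62.8°, sin 62.8°) = (0.457, 0.889) and n = (−sin 62.8°, cos 62.8°) = (-0.889, 0.457). K is at the origin and C lies 38.5 along u from K, so C = 38.5·u = (17.6, 34.2). Tangency of A1 to both parallel lines with radius 13.7 puts A and D at K ± 13.7·n: A = (-12.2, 6.26), D = (12.2, -6.26). Equal radii place N and W the same way about C: N = C + 13.7·n = (5.41, 40.5), W = C − 13.7·n = (29.8, 28.0). So N.y = 40.5.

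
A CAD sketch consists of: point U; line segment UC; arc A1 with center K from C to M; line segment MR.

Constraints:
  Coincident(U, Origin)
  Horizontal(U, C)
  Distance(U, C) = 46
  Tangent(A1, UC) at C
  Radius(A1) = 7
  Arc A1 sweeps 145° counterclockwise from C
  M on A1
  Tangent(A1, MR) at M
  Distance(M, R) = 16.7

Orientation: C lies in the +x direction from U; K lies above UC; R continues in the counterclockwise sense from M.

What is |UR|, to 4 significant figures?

42.64

U is at the origin; U and C share the same y with |UC| = 46.0 and C on the +x side, so C = (46.00, 0.000). Tangency of A1 to UC means the radius KC is perpendicular to UC, so K = C + (0, 7) = (46.00, 7.000). On A1, C sits at bearing -90° from K; a 145° counterclockwise sweep puts M at bearing 55°, so M = K + 7.0·(cos 55°, sin 55°) = (50.02, 12.73). A1 meets MR tangentially, so KM is at right angles to MR, so MR runs along (−sin 55°, cos 55°); with |MR| = 16.7, R = (36.34, 22.31). Then |UR| = |R − U| = 42.64.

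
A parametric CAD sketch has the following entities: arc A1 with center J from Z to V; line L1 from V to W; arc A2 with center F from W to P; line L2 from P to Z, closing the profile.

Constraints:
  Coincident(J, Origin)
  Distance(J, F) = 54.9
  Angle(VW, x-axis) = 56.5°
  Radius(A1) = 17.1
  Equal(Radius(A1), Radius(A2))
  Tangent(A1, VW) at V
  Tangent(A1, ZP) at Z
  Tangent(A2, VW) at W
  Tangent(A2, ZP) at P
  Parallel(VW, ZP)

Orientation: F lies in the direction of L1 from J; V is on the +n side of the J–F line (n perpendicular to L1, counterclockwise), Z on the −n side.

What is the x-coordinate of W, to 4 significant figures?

16.04

The slot axis is L1's direction at 56.5°, so u = (cos 56.5°, sin 56.5°) = (0.5519, 0.8339) and n = (−sin 56.5°, cos 56.5°) = (-0.8339, 0.5519). J is at the origin and F lies 54.9 along u from J, so F = 54.9·u = (30.30, 45.78). Tangency of A1 to both parallel lines with radius 17.1 puts V and Z at J ± 17.1·n: V = (-14.26, 9.438), Z = (14.26, -9.438). Equal radii place W and P the same way about F: W = F + 17.1·n = (16.04, 55.22), P = F − 17.1·n = (44.56, 36.34). So W.x = 16.04.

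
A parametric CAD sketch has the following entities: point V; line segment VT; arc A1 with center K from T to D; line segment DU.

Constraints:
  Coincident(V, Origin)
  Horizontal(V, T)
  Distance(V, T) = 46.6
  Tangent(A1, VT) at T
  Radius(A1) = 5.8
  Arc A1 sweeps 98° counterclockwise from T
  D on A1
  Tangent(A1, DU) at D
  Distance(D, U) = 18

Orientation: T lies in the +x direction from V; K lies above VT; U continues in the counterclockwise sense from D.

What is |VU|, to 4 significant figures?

55.50

V is at the origin; VT is horizontal with |VT| = 46.6 and T on the +x side, so T = (46.60, 0.000). Tangency of A1 to VT means the radius KT is perpendicular to VT, so K = T + (0, 5.8) = (46.60, 5.800). On A1, T sits at bearing -90° from K; a 98° counterclockwise sweep puts D at bearing 8°, so D = K + 5.8·(cos 8°, sin 8°) = (52.34, 6.607). A1 meets DU tangentially, so KD is at right angles to DU, so DU runs along (−sin 8°, cos 8°); with |DU| = 18.0, U = (49.84, 24.43). Then |VU| = |U − V| = 55.50.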